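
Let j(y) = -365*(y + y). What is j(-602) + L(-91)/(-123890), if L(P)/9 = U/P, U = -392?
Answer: 353890545848/805285 ≈ 4.3946e+5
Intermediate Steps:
j(y) = -730*y
L(P) = -3528/P (L(P) = 9*(-392/P) = -3528/P)
j(-602) + L(-91)/(-123890) = -730*(-602) - 3528/(-91)/(-123890) = 439460 - 3528*(-1/91)*(-1/123890) = 439460 + (504/13)*(-1/123890) = 439460 - 252/805285 = 353890545848/805285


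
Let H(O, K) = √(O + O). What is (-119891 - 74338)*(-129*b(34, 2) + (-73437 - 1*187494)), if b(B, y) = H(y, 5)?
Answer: 50730478281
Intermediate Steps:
H(O, K) = √2*√O (H(O, K) = √(2*O) = √2*√O)
b(B, y) = √2*√y
(-119891 - 74338)*(-129*b(34, 2) + (-73437 - 1*187494)) = (-119891 - 74338)*(-129*√2*√2 + (-73437 - 1*187494)) = -194229*(-129*2 + (-73437 - 187494)) = -194229*(-258 - 260931) = -194229*(-261189) = 50730478281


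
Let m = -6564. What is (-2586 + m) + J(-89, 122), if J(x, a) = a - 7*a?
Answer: -9882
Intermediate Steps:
J(x, a) = -6*a
(-2586 + m) + J(-89, 122) = (-2586 - 6564) - 6*122 = -9150 - 732 = -9882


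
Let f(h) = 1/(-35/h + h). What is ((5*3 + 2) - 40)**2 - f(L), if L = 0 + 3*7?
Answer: 30679/58 ≈ 528.95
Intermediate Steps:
L = 21 (L = 0 + 21 = 21)
f(h) = 1/(h - 35/h)
((5*3 + 2) - 40)**2 - f(L) = ((5*3 + 2) - 40)**2 - 21/(-35 + 21**2) = ((15 + 2) - 40)**2 - 21/(-35 + 441) = (17 - 40)**2 - 21/406 = (-23)**2 - 21/406 = 529 - 1*3/58 = 529 - 3/58 = 30679/58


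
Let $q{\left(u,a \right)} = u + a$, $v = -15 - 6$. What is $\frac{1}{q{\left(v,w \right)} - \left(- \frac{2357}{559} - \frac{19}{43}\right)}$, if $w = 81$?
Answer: $\frac{559}{36144} \approx 0.015466$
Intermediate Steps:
$v = -21$
$q{\left(u,a \right)} = a + u$
$\frac{1}{q{\left(v,w \right)} - \left(- \frac{2357}{559} - \frac{19}{43}\right)} = \frac{1}{\left(81 - 21\right) - \left(- \frac{2357}{559} - \frac{19}{43}\right)} = \frac{1}{60 - - \frac{2604}{559}} = \frac{1}{60 + \left(\frac{2357}{559} + \frac{19}{43}\right)} = \frac{1}{60 + \frac{2604}{559}} = \frac{1}{\frac{36144}{559}} = \frac{559}{36144}$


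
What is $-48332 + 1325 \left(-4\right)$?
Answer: $-53632$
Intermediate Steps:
$-48332 + 1325 \left(-4\right) = -48332 - 5300 = -53632$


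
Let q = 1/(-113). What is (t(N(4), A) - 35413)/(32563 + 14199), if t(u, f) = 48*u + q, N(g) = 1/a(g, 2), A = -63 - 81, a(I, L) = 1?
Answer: -1998123/2642053 ≈ -0.75628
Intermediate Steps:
A = -144
N(g) = 1 (N(g) = 1/1 = 1)
q = -1/113 ≈ -0.0088496
t(u, f) = -1/113 + 48*u (t(u, f) = 48*u - 1/113 = -1/113 + 48*u)
(t(N(4), A) - 35413)/(32563 + 14199) = ((-1/113 + 48*1) - 35413)/(32563 + 14199) = ((-1/113 + 48) - 35413)/46762 = (5423/113 - 35413)*(1/46762) = -3996246/113*1/46762 = -1998123/2642053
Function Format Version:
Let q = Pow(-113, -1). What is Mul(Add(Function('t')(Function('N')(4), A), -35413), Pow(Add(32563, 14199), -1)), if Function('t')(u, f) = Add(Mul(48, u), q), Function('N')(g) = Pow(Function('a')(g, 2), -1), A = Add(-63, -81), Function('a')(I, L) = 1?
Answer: Rational(-1998123, 2642053) ≈ -0.75628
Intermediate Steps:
A = -144
Function('N')(g) = 1 (Function('N')(g) = Pow(1, -1) = 1)
q = Rational(-1, 113) ≈ -0.0088496
Function('t')(u, f) = Add(Rational(-1, 113), Mul(48, u)) (Function('t')(u, f) = Add(Mul(48, u), Rational(-1, 113)) = Add(Rational(-1, 113), Mul(48, u)))
Mul(Add(Function('t')(Function('N')(4), A), -35413), Pow(Add(32563, 14199), -1)) = Mul(Add(Add(Rational(-1, 113), Mul(48, 1)), -35413), Pow(Add(32563, 14199), -1)) = Mul(Add(Add(Rational(-1, 113), 48), -35413), Pow(46762, -1)) = Mul(Add(Rational(5423, 113), -35413), Rational(1, 46762)) = Mul(Rational(-3996246, 113), Rational(1, 46762)) = Rational(-1998123, 2642053)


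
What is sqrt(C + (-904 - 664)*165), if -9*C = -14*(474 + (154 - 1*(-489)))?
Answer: I*sqrt(2312842)/3 ≈ 506.93*I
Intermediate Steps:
C = 15638/9 (C = -(-14)*(474 + (154 - 1*(-489)))/9 = -(-14)*(474 + (154 + 489))/9 = -(-14)*(474 + 643)/9 = -(-14)*1117/9 = -1/9*(-15638) = 15638/9 ≈ 1737.6)
sqrt(C + (-904 - 664)*165) = sqrt(15638/9 + (-904 - 664)*165) = sqrt(15638/9 - 1568*165) = sqrt(15638/9 - 258720) = sqrt(-2312842/9) = I*sqrt(2312842)/3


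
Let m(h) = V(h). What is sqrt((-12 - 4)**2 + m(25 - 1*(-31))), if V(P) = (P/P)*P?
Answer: 2*sqrt(78) ≈ 17.664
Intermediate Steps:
V(P) = P (V(P) = 1*P = P)
m(h) = h
sqrt((-12 - 4)**2 + m(25 - 1*(-31))) = sqrt((-12 - 4)**2 + (25 - 1*(-31))) = sqrt((-16)**2 + (25 + 31)) = sqrt(256 + 56) = sqrt(312) = 2*sqrt(78)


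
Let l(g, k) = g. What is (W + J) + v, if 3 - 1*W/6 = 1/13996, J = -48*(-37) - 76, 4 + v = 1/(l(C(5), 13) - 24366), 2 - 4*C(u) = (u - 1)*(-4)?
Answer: 584411371391/340963554 ≈ 1714.0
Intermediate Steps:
C(u) = -1/2 + u (C(u) = 1/2 - (u - 1)*(-4)/4 = 1/2 - (-1 + u)*(-4)/4 = 1/2 - (4 - 4*u)/4 = 1/2 + (-1 + u) = -1/2 + u)
v = -194894/48723 (v = -4 + 1/((-1/2 + 5) - 24366) = -4 + 1/(9/2 - 24366) = -4 + 1/(-48723/2) = -4 - 2/48723 = -194894/48723 ≈ -4.0000)
J = 1700 (J = 1776 - 76 = 1700)
W = 125961/6998 (W = 18 - 6/13996 = 18 - 6*1/13996 = 18 - 3/6998 = 125961/6998 ≈ 18.000)
(W + J) + v = (125961/6998 + 1700) - 194894/48723 = 12022561/6998 - 194894/48723 = 584411371391/340963554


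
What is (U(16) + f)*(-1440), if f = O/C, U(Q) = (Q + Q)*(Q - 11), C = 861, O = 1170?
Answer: -66686400/287 ≈ -2.3236e+5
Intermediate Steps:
U(Q) = 2*Q*(-11 + Q) (U(Q) = (2*Q)*(-11 + Q) = 2*Q*(-11 + Q))
f = 390/287 (f = 1170/861 = 1170*(1/861) = 390/287 ≈ 1.3589)
(U(16) + f)*(-1440) = (2*16*(-11 + 16) + 390/287)*(-1440) = (2*16*5 + 390/287)*(-1440) = (160 + 390/287)*(-1440) = (46310/287)*(-1440) = -66686400/287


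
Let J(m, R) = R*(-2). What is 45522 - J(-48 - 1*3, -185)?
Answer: 45152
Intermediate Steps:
J(m, R) = -2*R
45522 - J(-48 - 1*3, -185) = 45522 - (-2)*(-185) = 45522 - 1*370 = 45522 - 370 = 45152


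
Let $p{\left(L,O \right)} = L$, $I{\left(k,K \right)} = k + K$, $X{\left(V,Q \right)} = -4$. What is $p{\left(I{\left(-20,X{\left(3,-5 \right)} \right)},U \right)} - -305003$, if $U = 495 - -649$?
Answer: $304979$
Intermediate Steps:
$I{\left(k,K \right)} = K + k$
$U = 1144$ ($U = 495 + 649 = 1144$)
$p{\left(I{\left(-20,X{\left(3,-5 \right)} \right)},U \right)} - -305003 = \left(-4 - 20\right) - -305003 = -24 + 305003 = 304979$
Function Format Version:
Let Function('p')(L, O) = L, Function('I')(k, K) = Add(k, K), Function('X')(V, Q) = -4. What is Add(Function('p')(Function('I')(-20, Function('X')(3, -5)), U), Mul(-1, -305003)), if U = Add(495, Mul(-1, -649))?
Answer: 304979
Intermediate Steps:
Function('I')(k, K) = Add(K, k)
U = 1144 (U = Add(495, 649) = 1144)
Add(Function('p')(Function('I')(-20, Function('X')(3, -5)), U), Mul(-1, -305003)) = Add(Add(-4, -20), Mul(-1, -305003)) = Add(-24, 305003) = 304979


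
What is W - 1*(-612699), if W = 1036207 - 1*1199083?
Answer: 449823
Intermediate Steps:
W = -162876 (W = 1036207 - 1199083 = -162876)
W - 1*(-612699) = -162876 - 1*(-612699) = -162876 + 612699 = 449823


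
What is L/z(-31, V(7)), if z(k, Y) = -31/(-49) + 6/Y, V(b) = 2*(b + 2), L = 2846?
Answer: 209181/71 ≈ 2946.2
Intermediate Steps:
V(b) = 4 + 2*b (V(b) = 2*(2 + b) = 4 + 2*b)
z(k, Y) = 31/49 + 6/Y (z(k, Y) = -31*(-1/49) + 6/Y = 31/49 + 6/Y)
L/z(-31, V(7)) = 2846/(31/49 + 6/(4 + 2*7)) = 2846/(31/49 + 6/(4 + 14)) = 2846/(31/49 + 6/18) = 2846/(31/49 + 6*(1/18)) = 2846/(31/49 + ⅓) = 2846/(142/147) = 2846*(147/142) = 209181/71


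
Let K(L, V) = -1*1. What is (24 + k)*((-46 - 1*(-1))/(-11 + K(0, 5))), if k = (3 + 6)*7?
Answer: 1305/4 ≈ 326.25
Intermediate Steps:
k = 63 (k = 9*7 = 63)
K(L, V) = -1
(24 + k)*((-46 - 1*(-1))/(-11 + K(0, 5))) = (24 + 63)*((-46 - 1*(-1))/(-11 - 1)) = 87*((-46 + 1)/(-12)) = 87*(-45*(-1/12)) = 87*(15/4) = 1305/4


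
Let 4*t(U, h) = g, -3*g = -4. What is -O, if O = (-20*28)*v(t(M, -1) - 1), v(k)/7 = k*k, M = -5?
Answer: 15680/9 ≈ 1742.2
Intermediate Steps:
g = 4/3 (g = -⅓*(-4) = 4/3 ≈ 1.3333)
t(U, h) = ⅓ (t(U, h) = (¼)*(4/3) = ⅓)
v(k) = 7*k² (v(k) = 7*(k*k) = 7*k²)
O = -15680/9 (O = (-20*28)*(7*(⅓ - 1)²) = -3920*(-⅔)² = -3920*4/9 = -560*28/9 = -15680/9 ≈ -1742.2)
-O = -1*(-15680/9) = 15680/9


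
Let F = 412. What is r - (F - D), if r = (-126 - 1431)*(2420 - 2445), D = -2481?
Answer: 36032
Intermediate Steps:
r = 38925 (r = -1557*(-25) = 38925)
r - (F - D) = 38925 - (412 - 1*(-2481)) = 38925 - (412 + 2481) = 38925 - 1*2893 = 38925 - 2893 = 36032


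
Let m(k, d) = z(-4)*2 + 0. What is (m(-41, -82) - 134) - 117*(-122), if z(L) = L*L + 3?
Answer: 14178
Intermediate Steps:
z(L) = 3 + L² (z(L) = L² + 3 = 3 + L²)
m(k, d) = 38 (m(k, d) = (3 + (-4)²)*2 + 0 = (3 + 16)*2 + 0 = 19*2 + 0 = 38 + 0 = 38)
(m(-41, -82) - 134) - 117*(-122) = (38 - 134) - 117*(-122) = -96 + 14274 = 14178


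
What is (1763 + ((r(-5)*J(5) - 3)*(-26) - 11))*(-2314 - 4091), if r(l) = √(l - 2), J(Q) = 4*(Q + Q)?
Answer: -11721150 + 6661200*I*√7 ≈ -1.1721e+7 + 1.7624e+7*I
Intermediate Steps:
J(Q) = 8*Q (J(Q) = 4*(2*Q) = 8*Q)
r(l) = √(-2 + l)
(1763 + ((r(-5)*J(5) - 3)*(-26) - 11))*(-2314 - 4091) = (1763 + ((√(-2 - 5)*(8*5) - 3)*(-26) - 11))*(-2314 - 4091) = (1763 + ((√(-7)*40 - 3)*(-26) - 11))*(-6405) = (1763 + (((I*√7)*40 - 3)*(-26) - 11))*(-6405) = (1763 + ((40*I*√7 - 3)*(-26) - 11))*(-6405) = (1763 + ((-3 + 40*I*√7)*(-26) - 11))*(-6405) = (1763 + ((78 - 1040*I*√7) - 11))*(-6405) = (1763 + (67 - 1040*I*√7))*(-6405) = (1830 - 1040*I*√7)*(-6405) = -11721150 + 6661200*I*√7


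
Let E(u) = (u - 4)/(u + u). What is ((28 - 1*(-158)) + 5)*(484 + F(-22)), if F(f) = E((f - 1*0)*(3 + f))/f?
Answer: 850075487/9196 ≈ 92440.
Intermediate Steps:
E(u) = (-4 + u)/(2*u) (E(u) = (-4 + u)/((2*u)) = (-4 + u)*(1/(2*u)) = (-4 + u)/(2*u))
F(f) = (-4 + f*(3 + f))/(2*f²*(3 + f)) (F(f) = ((-4 + (f - 1*0)*(3 + f))/(2*(((f - 1*0)*(3 + f)))))/f = ((-4 + (f + 0)*(3 + f))/(2*(((f + 0)*(3 + f)))))/f = ((-4 + f*(3 + f))/(2*((f*(3 + f)))))/f = ((1/(f*(3 + f)))*(-4 + f*(3 + f))/2)/f = ((-4 + f*(3 + f))/(2*f*(3 + f)))/f = (-4 + f*(3 + f))/(2*f²*(3 + f)))
((28 - 1*(-158)) + 5)*(484 + F(-22)) = ((28 - 1*(-158)) + 5)*(484 + (½)*(-4 - 22*(3 - 22))/((-22)²*(3 - 22))) = ((28 + 158) + 5)*(484 + (½)*(1/484)*(-4 - 22*(-19))/(-19)) = (186 + 5)*(484 + (½)*(1/484)*(-1/19)*(-4 + 418)) = 191*(484 + (½)*(1/484)*(-1/19)*414) = 191*(484 - 207/9196) = 191*(4450657/9196) = 850075487/9196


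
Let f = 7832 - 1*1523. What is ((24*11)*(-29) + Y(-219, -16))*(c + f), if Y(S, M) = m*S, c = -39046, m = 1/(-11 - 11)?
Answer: 5506788981/22 ≈ 2.5031e+8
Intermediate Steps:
m = -1/22 (m = 1/(-22) = -1/22 ≈ -0.045455)
Y(S, M) = -S/22
f = 6309 (f = 7832 - 1523 = 6309)
((24*11)*(-29) + Y(-219, -16))*(c + f) = ((24*11)*(-29) - 1/22*(-219))*(-39046 + 6309) = (264*(-29) + 219/22)*(-32737) = (-7656 + 219/22)*(-32737) = -168213/22*(-32737) = 5506788981/22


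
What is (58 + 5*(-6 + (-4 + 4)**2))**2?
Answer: 784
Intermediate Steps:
(58 + 5*(-6 + (-4 + 4)**2))**2 = (58 + 5*(-6 + 0**2))**2 = (58 + 5*(-6 + 0))**2 = (58 + 5*(-6))**2 = (58 - 30)**2 = 28**2 = 784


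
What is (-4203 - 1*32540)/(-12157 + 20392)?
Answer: -36743/8235 ≈ -4.4618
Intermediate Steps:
(-4203 - 1*32540)/(-12157 + 20392) = (-4203 - 32540)/8235 = -36743*1/8235 = -36743/8235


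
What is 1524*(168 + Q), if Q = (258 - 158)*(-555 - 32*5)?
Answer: -108709968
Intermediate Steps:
Q = -71500 (Q = 100*(-555 - 160) = 100*(-715) = -71500)
1524*(168 + Q) = 1524*(168 - 71500) = 1524*(-71332) = -108709968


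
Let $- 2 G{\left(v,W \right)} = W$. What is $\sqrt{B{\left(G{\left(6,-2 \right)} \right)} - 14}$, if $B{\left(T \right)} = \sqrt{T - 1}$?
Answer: $i \sqrt{14} \approx 3.7417 i$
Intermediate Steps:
$G{\left(v,W \right)} = - \frac{W}{2}$
$B{\left(T \right)} = \sqrt{-1 + T}$
$\sqrt{B{\left(G{\left(6,-2 \right)} \right)} - 14} = \sqrt{\sqrt{-1 - -1} - 14} = \sqrt{\sqrt{-1 + 1} - 14} = \sqrt{\sqrt{0} - 14} = \sqrt{0 - 14} = \sqrt{-14} = i \sqrt{14}$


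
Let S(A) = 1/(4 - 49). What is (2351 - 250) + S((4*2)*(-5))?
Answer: 94544/45 ≈ 2101.0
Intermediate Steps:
S(A) = -1/45 (S(A) = 1/(-45) = -1/45)
(2351 - 250) + S((4*2)*(-5)) = (2351 - 250) - 1/45 = 2101 - 1/45 = 94544/45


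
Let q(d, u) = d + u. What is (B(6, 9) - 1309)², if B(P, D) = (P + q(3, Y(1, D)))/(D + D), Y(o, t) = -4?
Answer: 554932249/324 ≈ 1.7128e+6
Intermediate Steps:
B(P, D) = (-1 + P)/(2*D) (B(P, D) = (P + (3 - 4))/(D + D) = (P - 1)/((2*D)) = (-1 + P)*(1/(2*D)) = (-1 + P)/(2*D))
(B(6, 9) - 1309)² = ((½)*(-1 + 6)/9 - 1309)² = ((½)*(⅑)*5 - 1309)² = (5/18 - 1309)² = (-23557/18)² = 554932249/324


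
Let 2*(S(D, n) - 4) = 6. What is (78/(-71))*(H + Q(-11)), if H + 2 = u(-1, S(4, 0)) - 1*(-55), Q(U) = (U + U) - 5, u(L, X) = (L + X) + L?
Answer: -2418/71 ≈ -34.056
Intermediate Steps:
S(D, n) = 7 (S(D, n) = 4 + (1/2)*6 = 4 + 3 = 7)
u(L, X) = X + 2*L
Q(U) = -5 + 2*U (Q(U) = 2*U - 5 = -5 + 2*U)
H = 58 (H = -2 + ((7 + 2*(-1)) - 1*(-55)) = -2 + ((7 - 2) + 55) = -2 + (5 + 55) = -2 + 60 = 58)
(78/(-71))*(H + Q(-11)) = (78/(-71))*(58 + (-5 + 2*(-11))) = (78*(-1/71))*(58 + (-5 - 22)) = -78*(58 - 27)/71 = -78/71*31 = -2418/71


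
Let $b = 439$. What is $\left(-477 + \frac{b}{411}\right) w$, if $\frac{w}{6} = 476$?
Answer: $- \frac{186218816}{137} \approx -1.3593 \cdot 10^{6}$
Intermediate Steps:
$w = 2856$ ($w = 6 \cdot 476 = 2856$)
$\left(-477 + \frac{b}{411}\right) w = \left(-477 + \frac{439}{411}\right) 2856 = \left(- \frac{195608}{411}\right) 2856 = - \frac{186218816}{137}$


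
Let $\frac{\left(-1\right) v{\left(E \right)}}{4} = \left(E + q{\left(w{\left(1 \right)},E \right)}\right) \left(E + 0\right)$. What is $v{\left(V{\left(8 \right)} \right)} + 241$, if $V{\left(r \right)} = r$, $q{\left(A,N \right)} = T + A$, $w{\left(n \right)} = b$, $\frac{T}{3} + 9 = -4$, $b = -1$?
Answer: $1265$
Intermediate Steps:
$T = -39$ ($T = -27 + 3 \left(-4\right) = -27 - 12 = -39$)
$w{\left(n \right)} = -1$
$q{\left(A,N \right)} = -39 + A$
$v{\left(E \right)} = - 4 E \left(-40 + E\right)$ ($v{\left(E \right)} = - 4 \left(E - 40\right) \left(E + 0\right) = - 4 \left(E - 40\right) E = - 4 \left(-40 + E\right) E = - 4 E \left(-40 + E\right)$)
$v{\left(V{\left(8 \right)} \right)} + 241 = 4 \cdot 8 \left(40 - 8\right) + 241 = 4 \cdot 8 \cdot 32 + 241 = 1024 + 241 = 1265$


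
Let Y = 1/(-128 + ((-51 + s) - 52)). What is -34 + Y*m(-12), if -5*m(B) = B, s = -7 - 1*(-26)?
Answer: -9013/265 ≈ -34.011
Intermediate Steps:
s = 19 (s = -7 + 26 = 19)
m(B) = -B/5
Y = -1/212 (Y = 1/(-128 + ((-51 + 19) - 52)) = 1/(-128 + (-32 - 52)) = 1/(-128 - 84) = 1/(-212) = -1/212 ≈ -0.0047170)
-34 + Y*m(-12) = -34 - (-1)*(-12)/1060 = -34 - 1/212*12/5 = -34 - 3/265 = -9013/265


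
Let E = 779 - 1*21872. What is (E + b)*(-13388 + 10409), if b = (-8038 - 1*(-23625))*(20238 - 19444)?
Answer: -36805500315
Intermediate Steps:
b = 12376078 (b = (-8038 + 23625)*794 = 15587*794 = 12376078)
E = -21093 (E = 779 - 21872 = -21093)
(E + b)*(-13388 + 10409) = (-21093 + 12376078)*(-13388 + 10409) = 12354985*(-2979) = -36805500315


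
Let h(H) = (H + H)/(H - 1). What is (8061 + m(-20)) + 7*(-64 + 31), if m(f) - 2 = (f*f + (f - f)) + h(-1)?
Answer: 8233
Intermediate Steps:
h(H) = 2*H/(-1 + H) (h(H) = (2*H)/(-1 + H) = 2*H/(-1 + H))
m(f) = 3 + f² (m(f) = 2 + ((f*f + (f - f)) + 2*(-1)/(-1 - 1)) = 2 + ((f² + 0) + 2*(-1)/(-2)) = 2 + (f² + 2*(-1)*(-½)) = 2 + (f² + 1) = 2 + (1 + f²) = 3 + f²)
(8061 + m(-20)) + 7*(-64 + 31) = (8061 + (3 + (-20)²)) + 7*(-64 + 31) = (8061 + (3 + 400)) + 7*(-33) = (8061 + 403) - 231 = 8464 - 231 = 8233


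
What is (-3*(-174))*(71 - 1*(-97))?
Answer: 87696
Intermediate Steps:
(-3*(-174))*(71 - 1*(-97)) = 522*(71 + 97) = 522*168 = 87696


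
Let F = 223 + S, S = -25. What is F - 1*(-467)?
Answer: 665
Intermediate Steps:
F = 198 (F = 223 - 25 = 198)
F - 1*(-467) = 198 - 1*(-467) = 198 + 467 = 665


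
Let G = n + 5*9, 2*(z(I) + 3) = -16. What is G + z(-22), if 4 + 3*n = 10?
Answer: 36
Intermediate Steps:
n = 2 (n = -4/3 + (1/3)*10 = -4/3 + 10/3 = 2)
z(I) = -11 (z(I) = -3 + (1/2)*(-16) = -3 - 8 = -11)
G = 47 (G = 2 + 5*9 = 2 + 45 = 47)
G + z(-22) = 47 - 11 = 36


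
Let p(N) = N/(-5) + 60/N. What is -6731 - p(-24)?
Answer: -67333/10 ≈ -6733.3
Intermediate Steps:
p(N) = 60/N - N/5 (p(N) = N*(-⅕) + 60/N = -N/5 + 60/N = 60/N - N/5)
-6731 - p(-24) = -6731 - (60/(-24) - ⅕*(-24)) = -6731 - (60*(-1/24) + 24/5) = -6731 - (-5/2 + 24/5) = -6731 - 1*23/10 = -6731 - 23/10 = -67333/10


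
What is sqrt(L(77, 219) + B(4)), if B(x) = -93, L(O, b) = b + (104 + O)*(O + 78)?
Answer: sqrt(28181) ≈ 167.87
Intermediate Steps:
L(O, b) = b + (78 + O)*(104 + O) (L(O, b) = b + (104 + O)*(78 + O) = b + (78 + O)*(104 + O))
sqrt(L(77, 219) + B(4)) = sqrt((8112 + 219 + 77**2 + 182*77) - 93) = sqrt((8112 + 219 + 5929 + 14014) - 93) = sqrt(28274 - 93) = sqrt(28181)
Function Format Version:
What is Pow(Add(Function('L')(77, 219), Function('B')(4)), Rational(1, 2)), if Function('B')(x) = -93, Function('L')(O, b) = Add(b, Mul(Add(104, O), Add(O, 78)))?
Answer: Pow(28181, Rational(1, 2)) ≈ 167.87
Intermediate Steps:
Function('L')(O, b) = Add(b, Mul(Add(78, O), Add(104, O))) (Function('L')(O, b) = Add(b, Mul(Add(104, O), Add(78, O))) = Add(b, Mul(Add(78, O), Add(104, O))))
Pow(Add(Function('L')(77, 219), Function('B')(4)), Rational(1, 2)) = Pow(Add(Add(8112, 219, Pow(77, 2), Mul(182, 77)), -93), Rational(1, 2)) = Pow(Add(Add(8112, 219, 5929, 14014), -93), Rational(1, 2)) = Pow(Add(28274, -93), Rational(1, 2)) = Pow(28181, Rational(1, 2))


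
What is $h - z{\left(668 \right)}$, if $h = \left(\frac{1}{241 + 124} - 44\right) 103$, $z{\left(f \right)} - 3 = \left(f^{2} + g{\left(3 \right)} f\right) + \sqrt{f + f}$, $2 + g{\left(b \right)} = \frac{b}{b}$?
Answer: $- \frac{164283112}{365} - 2 \sqrt{334} \approx -4.5013 \cdot 10^{5}$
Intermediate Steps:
$g{\left(b \right)} = -1$ ($g{\left(b \right)} = -2 + \frac{b}{b} = -2 + 1 = -1$)
$z{\left(f \right)} = 3 + f^{2} - f + \sqrt{2} \sqrt{f}$ ($z{\left(f \right)} = 3 + \left(\left(f^{2} - f\right) + \sqrt{f + f}\right) = 3 + \left(\left(f^{2} - f\right) + \sqrt{2 f}\right) = 3 + \left(\left(f^{2} - f\right) + \sqrt{2} \sqrt{f}\right) = 3 + \left(f^{2} - f + \sqrt{2} \sqrt{f}\right) = 3 + f^{2} - f + \sqrt{2} \sqrt{f}$)
$h = - \frac{1654077}{365}$ ($h = \left(\frac{1}{365} - 44\right) 103 = \left(- \frac{16059}{365}\right) 103 = - \frac{1654077}{365} \approx -4531.7$)
$h - z{\left(668 \right)} = - \frac{1654077}{365} - \left(3 + 668^{2} - 668 + \sqrt{2} \sqrt{668}\right) = - \frac{1654077}{365} - \left(3 + 446224 - 668 + \sqrt{2} \cdot 2 \sqrt{167}\right) = - \frac{1654077}{365} - \left(3 + 446224 - 668 + 2 \sqrt{334}\right) = - \frac{1654077}{365} - \left(445559 + 2 \sqrt{334}\right) = - \frac{164283112}{365} - 2 \sqrt{334}$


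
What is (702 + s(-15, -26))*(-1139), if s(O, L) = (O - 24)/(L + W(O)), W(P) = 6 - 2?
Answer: -17635137/22 ≈ -8.0160e+5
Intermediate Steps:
W(P) = 4
s(O, L) = (-24 + O)/(4 + L) (s(O, L) = (O - 24)/(L + 4) = (-24 + O)/(4 + L))
(702 + s(-15, -26))*(-1139) = (702 + (-24 - 15)/(4 - 26))*(-1139) = (702 - 39/(-22))*(-1139) = (702 - 1/22*(-39))*(-1139) = (702 + 39/22)*(-1139) = (15483/22)*(-1139) = -17635137/22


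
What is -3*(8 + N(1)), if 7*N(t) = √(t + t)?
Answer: -24 - 3*√2/7 ≈ -24.606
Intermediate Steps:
N(t) = √2*√t/7 (N(t) = √(t + t)/7 = √(2*t)/7 = (√2*√t)/7 = √2*√t/7)
-3*(8 + N(1)) = -3*(8 + √2*√1/7) = -3*(8 + (⅐)*√2*1) = -3*(8 + √2/7) = -24 - 3*√2/7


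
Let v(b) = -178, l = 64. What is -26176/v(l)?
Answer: 13088/89 ≈ 147.06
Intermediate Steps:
-26176/v(l) = -26176/(-178) = -26176*(-1/178) = 13088/89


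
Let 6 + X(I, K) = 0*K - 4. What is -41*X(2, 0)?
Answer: 410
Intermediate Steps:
X(I, K) = -10 (X(I, K) = -6 + (0*K - 4) = -6 + (0 - 4) = -6 - 4 = -10)
-41*X(2, 0) = -41*(-10) = 410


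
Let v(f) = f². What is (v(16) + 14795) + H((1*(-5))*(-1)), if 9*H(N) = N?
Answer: 135464/9 ≈ 15052.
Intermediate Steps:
H(N) = N/9
(v(16) + 14795) + H((1*(-5))*(-1)) = (16² + 14795) + ((1*(-5))*(-1))/9 = (256 + 14795) + (-5*(-1))/9 = 15051 + (⅑)*5 = 15051 + 5/9 = 135464/9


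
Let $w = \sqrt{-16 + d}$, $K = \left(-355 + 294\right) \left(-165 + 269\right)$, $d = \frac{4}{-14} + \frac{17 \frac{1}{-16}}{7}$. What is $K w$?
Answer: $- 1586 i \sqrt{263} \approx - 25721.0 i$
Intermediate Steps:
$d = - \frac{7}{16}$ ($d = 4 \left(- \frac{1}{14}\right) + 17 \left(- \frac{1}{16}\right) \frac{1}{7} = - \frac{2}{7} - \frac{17}{112} = - \frac{7}{16} \approx -0.4375$)
$K = -6344$ ($K = \left(-61\right) 104 = -6344$)
$w = \frac{i \sqrt{263}}{4}$ ($w = \sqrt{-16 - \frac{7}{16}} = \sqrt{- \frac{263}{16}} = \frac{i \sqrt{263}}{4} \approx 4.0543 i$)
$K w = - 6344 \frac{i \sqrt{263}}{4} = - 1586 i \sqrt{263}$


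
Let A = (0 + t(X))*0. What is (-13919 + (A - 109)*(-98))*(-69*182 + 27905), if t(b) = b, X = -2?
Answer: -49678239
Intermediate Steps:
A = 0 (A = (0 - 2)*0 = -2*0 = 0)
(-13919 + (A - 109)*(-98))*(-69*182 + 27905) = (-13919 + (0 - 109)*(-98))*(-69*182 + 27905) = (-13919 - 109*(-98))*(-12558 + 27905) = (-13919 + 10682)*15347 = -3237*15347 = -49678239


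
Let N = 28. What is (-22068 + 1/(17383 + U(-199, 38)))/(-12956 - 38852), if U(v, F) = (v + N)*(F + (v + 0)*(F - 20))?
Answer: 13757345675/32297469856 ≈ 0.42596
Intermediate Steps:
U(v, F) = (28 + v)*(F + v*(-20 + F)) (U(v, F) = (v + 28)*(F + (v + 0)*(F - 20)) = (28 + v)*(F + v*(-20 + F)))
(-22068 + 1/(17383 + U(-199, 38)))/(-12956 - 38852) = (-22068 + 1/(17383 + (-560*(-199) - 20*(-199)² + 28*38 + 38*(-199)² + 29*38*(-199))))/(-12956 - 38852) = (-22068 + 1/(17383 + (111440 - 20*39601 + 1064 + 38*39601 - 219298)))/(-51808) = (-22068 + 1/(17383 + (111440 - 792020 + 1064 + 1504838 - 219298)))*(-1/51808) = (-22068 + 1/(17383 + 606024))*(-1/51808) = (-22068 + 1/623407)*(-1/51808) = -13757345675/623407*(-1/51808) = 13757345675/32297469856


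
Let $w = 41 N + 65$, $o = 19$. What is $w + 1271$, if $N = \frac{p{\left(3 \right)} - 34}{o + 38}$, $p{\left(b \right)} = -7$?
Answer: $\frac{74471}{57} \approx 1306.5$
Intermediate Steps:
$N = - \frac{41}{57}$ ($N = \frac{-7 - 34}{19 + 38} = - \frac{41}{57} \approx -0.7193$)
$w = \frac{2024}{57}$ ($w = 41 \left(- \frac{41}{57}\right) + 65 = - \frac{1681}{57} + 65 = \frac{2024}{57} \approx 35.509$)
$w + 1271 = \frac{2024}{57} + 1271 = \frac{74471}{57}$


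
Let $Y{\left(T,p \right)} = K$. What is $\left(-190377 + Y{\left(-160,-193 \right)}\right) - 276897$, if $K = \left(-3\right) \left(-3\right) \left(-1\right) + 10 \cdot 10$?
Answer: $-467183$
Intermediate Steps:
$K = 91$ ($K = 9 \left(-1\right) + 100 = -9 + 100 = 91$)
$Y{\left(T,p \right)} = 91$
$\left(-190377 + Y{\left(-160,-193 \right)}\right) - 276897 = \left(-190377 + 91\right) - 276897 = -190286 - 276897 = -467183$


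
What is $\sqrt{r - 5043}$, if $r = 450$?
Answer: $i \sqrt{4593} \approx 67.772 i$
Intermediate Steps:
$\sqrt{r - 5043} = \sqrt{450 - 5043} = \sqrt{-4593} = i \sqrt{4593}$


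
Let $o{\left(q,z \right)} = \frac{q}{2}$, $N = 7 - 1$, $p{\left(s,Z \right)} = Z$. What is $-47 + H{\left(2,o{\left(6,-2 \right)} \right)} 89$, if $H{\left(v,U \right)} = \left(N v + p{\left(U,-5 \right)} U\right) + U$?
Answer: $-47$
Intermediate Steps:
$N = 6$ ($N = 7 - 1 = 6$)
$o{\left(q,z \right)} = \frac{q}{2}$ ($o{\left(q,z \right)} = q \frac{1}{2} = \frac{q}{2}$)
$H{\left(v,U \right)} = - 4 U + 6 v$ ($H{\left(v,U \right)} = \left(6 v - 5 U\right) + U = \left(- 5 U + 6 v\right) + U = - 4 U + 6 v$)
$-47 + H{\left(2,o{\left(6,-2 \right)} \right)} 89 = -47 + \left(- 4 \cdot \frac{1}{2} \cdot 6 + 6 \cdot 2\right) 89 = -47 + \left(\left(-4\right) 3 + 12\right) 89 = -47 + \left(-12 + 12\right) 89 = -47 + 0 \cdot 89 = -47 + 0 = -47$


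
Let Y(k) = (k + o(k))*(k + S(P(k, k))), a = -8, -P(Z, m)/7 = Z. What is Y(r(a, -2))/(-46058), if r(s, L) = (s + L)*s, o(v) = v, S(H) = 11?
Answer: -7280/23029 ≈ -0.31612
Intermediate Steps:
P(Z, m) = -7*Z
r(s, L) = s*(L + s) (r(s, L) = (L + s)*s = s*(L + s))
Y(k) = 2*k*(11 + k) (Y(k) = (k + k)*(k + 11) = (2*k)*(11 + k) = 2*k*(11 + k))
Y(r(a, -2))/(-46058) = (2*(-8*(-2 - 8))*(11 - 8*(-2 - 8)))/(-46058) = (2*(-8*(-10))*(11 - 8*(-10)))*(-1/46058) = (2*80*(11 + 80))*(-1/46058) = (2*80*91)*(-1/46058) = 14560*(-1/46058) = -7280/23029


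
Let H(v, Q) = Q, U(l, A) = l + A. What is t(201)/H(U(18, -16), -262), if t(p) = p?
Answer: -201/262 ≈ -0.76718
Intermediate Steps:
U(l, A) = A + l
t(201)/H(U(18, -16), -262) = 201/(-262) = 201*(-1/262) = -201/262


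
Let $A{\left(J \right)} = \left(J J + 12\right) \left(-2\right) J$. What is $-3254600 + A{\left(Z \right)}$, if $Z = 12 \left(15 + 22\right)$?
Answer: $-178322024$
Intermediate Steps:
$Z = 444$ ($Z = 12 \cdot 37 = 444$)
$A{\left(J \right)} = J \left(-24 - 2 J^{2}\right)$ ($A{\left(J \right)} = \left(J^{2} + 12\right) \left(-2\right) J = \left(12 + J^{2}\right) \left(-2\right) J = \left(-24 - 2 J^{2}\right) J = J \left(-24 - 2 J^{2}\right)$)
$-3254600 + A{\left(Z \right)} = -3254600 - 888 \left(12 + 444^{2}\right) = -3254600 - 888 \left(12 + 197136\right) = -3254600 - 888 \cdot 197148 = -3254600 - 175067424 = -178322024$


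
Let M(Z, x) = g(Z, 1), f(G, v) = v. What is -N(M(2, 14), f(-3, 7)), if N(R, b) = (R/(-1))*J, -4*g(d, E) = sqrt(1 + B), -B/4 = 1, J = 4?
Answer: -I*sqrt(3) ≈ -1.732*I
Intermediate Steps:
B = -4 (B = -4*1 = -4)
g(d, E) = -I*sqrt(3)/4 (g(d, E) = -sqrt(1 - 4)/4 = -I*sqrt(3)/4)
M(Z, x) = -I*sqrt(3)/4
N(R, b) = -4*R (N(R, b) = (R/(-1))*4 = (R*(-1))*4 = -R*4 = -4*R)
-N(M(2, 14), f(-3, 7)) = -(-4)*(-I*sqrt(3)/4) = -I*sqrt(3)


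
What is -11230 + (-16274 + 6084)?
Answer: -21420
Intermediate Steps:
-11230 + (-16274 + 6084) = -11230 - 10190 = -21420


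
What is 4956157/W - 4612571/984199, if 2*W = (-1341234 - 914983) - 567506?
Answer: -22780312348319/2779105352877 ≈ -8.1970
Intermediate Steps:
W = -2823723/2 (W = ((-1341234 - 914983) - 567506)/2 = (-2256217 - 567506)/2 = (½)*(-2823723) = -2823723/2 ≈ -1.4119e+6)
4956157/W - 4612571/984199 = 4956157/(-2823723/2) - 4612571/984199 = 4956157*(-2/2823723) - 4612571*1/984199 = -9912314/2823723 - 4612571/984199 = -22780312348319/2779105352877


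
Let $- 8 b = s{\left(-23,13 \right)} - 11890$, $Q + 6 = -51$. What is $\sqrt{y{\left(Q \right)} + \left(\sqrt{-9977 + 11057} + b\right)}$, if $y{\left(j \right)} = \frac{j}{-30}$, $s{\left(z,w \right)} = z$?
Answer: $\frac{\sqrt{596410 + 2400 \sqrt{30}}}{20} \approx 39.037$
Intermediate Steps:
$Q = -57$ ($Q = -6 - 51 = -57$)
$y{\left(j \right)} = - \frac{j}{30}$ ($y{\left(j \right)} = j \left(- \frac{1}{30}\right) = - \frac{j}{30}$)
$b = \frac{11913}{8}$ ($b = - \frac{-23 - 11890}{8} = \left(- \frac{1}{8}\right) \left(-11913\right) = \frac{11913}{8} \approx 1489.1$)
$\sqrt{y{\left(Q \right)} + \left(\sqrt{-9977 + 11057} + b\right)} = \sqrt{\left(- \frac{1}{30}\right) \left(-57\right) + \left(\sqrt{-9977 + 11057} + \frac{11913}{8}\right)} = \sqrt{\frac{19}{10} + \left(\sqrt{1080} + \frac{11913}{8}\right)} = \sqrt{\frac{19}{10} + \left(6 \sqrt{30} + \frac{11913}{8}\right)} = \sqrt{\frac{19}{10} + \left(\frac{11913}{8} + 6 \sqrt{30}\right)} = \sqrt{\frac{59641}{40} + 6 \sqrt{30}}$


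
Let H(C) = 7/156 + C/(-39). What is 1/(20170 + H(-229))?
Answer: 12/242111 ≈ 4.9564e-5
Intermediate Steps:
H(C) = 7/156 - C/39 (H(C) = 7*(1/156) + C*(-1/39) = 7/156 - C/39)
1/(20170 + H(-229)) = 1/(20170 + (7/156 - 1/39*(-229))) = 1/(20170 + (7/156 + 229/39)) = 1/(20170 + 71/12) = 1/(242111/12) = 12/242111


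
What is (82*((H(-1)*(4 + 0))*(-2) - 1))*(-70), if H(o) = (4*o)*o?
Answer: 189420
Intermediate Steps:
H(o) = 4*o²
(82*((H(-1)*(4 + 0))*(-2) - 1))*(-70) = (82*(((4*(-1)²)*(4 + 0))*(-2) - 1))*(-70) = (82*(((4*1)*4)*(-2) - 1))*(-70) = (82*((4*4)*(-2) - 1))*(-70) = (82*(16*(-2) - 1))*(-70) = (82*(-32 - 1))*(-70) = (82*(-33))*(-70) = -2706*(-70) = 189420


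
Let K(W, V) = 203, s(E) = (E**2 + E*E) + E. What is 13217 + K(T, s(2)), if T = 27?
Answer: 13420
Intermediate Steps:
s(E) = E + 2*E**2 (s(E) = (E**2 + E**2) + E = 2*E**2 + E = E + 2*E**2)
13217 + K(T, s(2)) = 13217 + 203 = 13420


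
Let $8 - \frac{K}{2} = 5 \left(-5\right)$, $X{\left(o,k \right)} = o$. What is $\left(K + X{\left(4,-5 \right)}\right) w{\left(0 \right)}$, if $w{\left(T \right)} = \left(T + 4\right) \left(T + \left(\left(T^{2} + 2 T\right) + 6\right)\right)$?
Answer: $1680$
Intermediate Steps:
$K = 66$ ($K = 16 - 2 \cdot 5 \left(-5\right) = 16 - -50 = 16 + 50 = 66$)
$w{\left(T \right)} = \left(4 + T\right) \left(6 + T^{2} + 3 T\right)$ ($w{\left(T \right)} = \left(4 + T\right) \left(T + \left(6 + T^{2} + 2 T\right)\right) = \left(4 + T\right) \left(6 + T^{2} + 3 T\right)$)
$\left(K + X{\left(4,-5 \right)}\right) w{\left(0 \right)} = \left(66 + 4\right) \left(24 + 0^{3} + 7 \cdot 0^{2} + 18 \cdot 0\right) = 70 \left(24 + 0 + 7 \cdot 0 + 0\right) = 70 \left(24 + 0 + 0 + 0\right) = 70 \cdot 24 = 1680$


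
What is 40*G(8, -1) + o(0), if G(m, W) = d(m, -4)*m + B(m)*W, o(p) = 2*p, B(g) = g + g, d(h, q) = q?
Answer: -1920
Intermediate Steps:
B(g) = 2*g
G(m, W) = -4*m + 2*W*m (G(m, W) = -4*m + (2*m)*W = -4*m + 2*W*m)
40*G(8, -1) + o(0) = 40*(2*8*(-2 - 1)) + 2*0 = 40*(2*8*(-3)) + 0 = 40*(-48) + 0 = -1920 + 0 = -1920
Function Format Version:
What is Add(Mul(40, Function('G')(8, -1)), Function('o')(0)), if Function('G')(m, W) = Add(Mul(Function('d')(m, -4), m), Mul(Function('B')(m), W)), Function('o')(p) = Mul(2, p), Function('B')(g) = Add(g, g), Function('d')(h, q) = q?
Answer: -1920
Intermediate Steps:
Function('B')(g) = Mul(2, g)
Function('G')(m, W) = Add(Mul(-4, m), Mul(2, W, m)) (Function('G')(m, W) = Add(Mul(-4, m), Mul(Mul(2, m), W)) = Add(Mul(-4, m), Mul(2, W, m)))
Add(Mul(40, Function('G')(8, -1)), Function('o')(0)) = Add(Mul(40, Mul(2, 8, Add(-2, -1))), Mul(2, 0)) = Add(Mul(40, Mul(2, 8, -3)), 0) = Add(Mul(40, -48), 0) = Add(-1920, 0) = -1920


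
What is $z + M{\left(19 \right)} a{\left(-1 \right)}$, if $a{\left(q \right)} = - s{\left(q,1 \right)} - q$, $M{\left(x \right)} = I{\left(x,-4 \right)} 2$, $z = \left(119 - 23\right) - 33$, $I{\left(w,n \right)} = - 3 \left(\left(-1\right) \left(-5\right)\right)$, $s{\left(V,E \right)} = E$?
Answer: $63$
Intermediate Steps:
$I{\left(w,n \right)} = -15$ ($I{\left(w,n \right)} = \left(-3\right) 5 = -15$)
$z = 63$ ($z = 96 - 33 = 63$)
$M{\left(x \right)} = -30$ ($M{\left(x \right)} = \left(-15\right) 2 = -30$)
$a{\left(q \right)} = -1 - q$ ($a{\left(q \right)} = \left(-1\right) 1 - q = -1 - q$)
$z + M{\left(19 \right)} a{\left(-1 \right)} = 63 - 30 \left(-1 - -1\right) = 63 - 30 \left(-1 + 1\right) = 63 - 0 = 63 + 0 = 63$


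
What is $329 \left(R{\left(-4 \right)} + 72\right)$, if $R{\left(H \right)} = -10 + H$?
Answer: $19082$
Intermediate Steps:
$329 \left(R{\left(-4 \right)} + 72\right) = 329 \left(\left(-10 - 4\right) + 72\right) = 329 \left(-14 + 72\right) = 329 \cdot 58 = 19082$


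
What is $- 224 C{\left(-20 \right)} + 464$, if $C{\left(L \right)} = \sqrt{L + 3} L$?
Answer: $464 + 4480 i \sqrt{17} \approx 464.0 + 18472.0 i$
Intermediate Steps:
$C{\left(L \right)} = L \sqrt{3 + L}$ ($C{\left(L \right)} = \sqrt{3 + L} L = L \sqrt{3 + L}$)
$- 224 C{\left(-20 \right)} + 464 = - 224 \left(- 20 \sqrt{3 - 20}\right) + 464 = - 224 \left(- 20 \sqrt{-17}\right) + 464 = - 224 \left(- 20 i \sqrt{17}\right) + 464 = 4480 i \sqrt{17} + 464 = 464 + 4480 i \sqrt{17}$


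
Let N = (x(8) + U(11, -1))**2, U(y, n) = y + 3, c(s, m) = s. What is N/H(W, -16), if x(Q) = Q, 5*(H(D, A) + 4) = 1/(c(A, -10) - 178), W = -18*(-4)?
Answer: -469480/3881 ≈ -120.97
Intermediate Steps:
W = 72
H(D, A) = -4 + 1/(5*(-178 + A)) (H(D, A) = -4 + 1/(5*(A - 178)) = -4 + 1/(5*(-178 + A)))
U(y, n) = 3 + y
N = 484 (N = (8 + (3 + 11))**2 = (8 + 14)**2 = 22**2 = 484)
N/H(W, -16) = 484/(((3561 - 20*(-16))/(5*(-178 - 16)))) = 484/(((1/5)*(3561 + 320)/(-194))) = 484/(((1/5)*(-1/194)*3881)) = 484/(-3881/970) = 484*(-970/3881) = -469480/3881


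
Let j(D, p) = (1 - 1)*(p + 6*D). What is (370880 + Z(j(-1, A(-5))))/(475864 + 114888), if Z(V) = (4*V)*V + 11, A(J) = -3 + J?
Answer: 370891/590752 ≈ 0.62783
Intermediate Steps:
j(D, p) = 0 (j(D, p) = 0*(p + 6*D) = 0)
Z(V) = 11 + 4*V² (Z(V) = 4*V² + 11 = 11 + 4*V²)
(370880 + Z(j(-1, A(-5))))/(475864 + 114888) = (370880 + (11 + 4*0²))/(475864 + 114888) = (370880 + (11 + 4*0))/590752 = (370880 + (11 + 0))*(1/590752) = (370880 + 11)*(1/590752) = 370891*(1/590752) = 370891/590752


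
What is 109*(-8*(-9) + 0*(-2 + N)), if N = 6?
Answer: 7848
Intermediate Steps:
109*(-8*(-9) + 0*(-2 + N)) = 109*(-8*(-9) + 0*(-2 + 6)) = 109*(72 + 0*4) = 109*(72 + 0) = 109*72 = 7848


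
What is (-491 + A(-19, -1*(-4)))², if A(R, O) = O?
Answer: 237169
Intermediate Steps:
(-491 + A(-19, -1*(-4)))² = (-491 - 1*(-4))² = (-491 + 4)² = (-487)² = 237169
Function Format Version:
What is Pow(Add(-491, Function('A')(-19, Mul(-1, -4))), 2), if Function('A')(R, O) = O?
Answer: 237169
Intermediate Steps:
Pow(Add(-491, Function('A')(-19, Mul(-1, -4))), 2) = Pow(Add(-491, Mul(-1, -4)), 2) = Pow(Add(-491, 4), 2) = Pow(-487, 2) = 237169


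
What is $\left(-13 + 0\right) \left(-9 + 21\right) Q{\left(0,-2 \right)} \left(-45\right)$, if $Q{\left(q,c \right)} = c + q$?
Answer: $-14040$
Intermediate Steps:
$\left(-13 + 0\right) \left(-9 + 21\right) Q{\left(0,-2 \right)} \left(-45\right) = \left(-13 + 0\right) \left(-9 + 21\right) \left(-2 + 0\right) \left(-45\right) = \left(-13\right) 12 \left(-2\right) \left(-45\right) = \left(-156\right) \left(-2\right) \left(-45\right) = 312 \left(-45\right) = -14040$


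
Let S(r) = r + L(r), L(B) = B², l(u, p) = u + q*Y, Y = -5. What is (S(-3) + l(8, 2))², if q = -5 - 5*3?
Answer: 12996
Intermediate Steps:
q = -20 (q = -5 - 15 = -20)
l(u, p) = 100 + u (l(u, p) = u - 20*(-5) = u + 100 = 100 + u)
S(r) = r + r²
(S(-3) + l(8, 2))² = (-3*(1 - 3) + (100 + 8))² = (-3*(-2) + 108)² = (6 + 108)² = 114² = 12996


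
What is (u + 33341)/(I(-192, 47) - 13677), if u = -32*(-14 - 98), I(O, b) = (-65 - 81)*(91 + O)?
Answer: 36925/1069 ≈ 34.542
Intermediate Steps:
I(O, b) = -13286 - 146*O (I(O, b) = -146*(91 + O) = -13286 - 146*O)
u = 3584 (u = -32*(-112) = 3584)
(u + 33341)/(I(-192, 47) - 13677) = (3584 + 33341)/((-13286 - 146*(-192)) - 13677) = 36925/((-13286 + 28032) - 13677) = 36925/(14746 - 13677) = 36925/1069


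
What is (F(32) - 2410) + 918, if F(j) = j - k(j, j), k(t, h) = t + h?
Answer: -1524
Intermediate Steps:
k(t, h) = h + t
F(j) = -j (F(j) = j - (j + j) = j - 2*j = -j)
(F(32) - 2410) + 918 = (-1*32 - 2410) + 918 = (-32 - 2410) + 918 = -2442 + 918 = -1524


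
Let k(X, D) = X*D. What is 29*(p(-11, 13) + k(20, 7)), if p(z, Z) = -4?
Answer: 3944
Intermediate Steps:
k(X, D) = D*X
29*(p(-11, 13) + k(20, 7)) = 29*(-4 + 7*20) = 29*(-4 + 140) = 29*136 = 3944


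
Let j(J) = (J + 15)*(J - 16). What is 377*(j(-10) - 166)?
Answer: -111592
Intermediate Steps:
j(J) = (-16 + J)*(15 + J) (j(J) = (15 + J)*(-16 + J) = (-16 + J)*(15 + J))
377*(j(-10) - 166) = 377*((-240 + (-10)² - 1*(-10)) - 166) = 377*((-240 + 100 + 10) - 166) = 377*(-130 - 166) = 377*(-296) = -111592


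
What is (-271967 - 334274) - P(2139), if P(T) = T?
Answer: -608380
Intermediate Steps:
(-271967 - 334274) - P(2139) = (-271967 - 334274) - 1*2139 = -606241 - 2139 = -608380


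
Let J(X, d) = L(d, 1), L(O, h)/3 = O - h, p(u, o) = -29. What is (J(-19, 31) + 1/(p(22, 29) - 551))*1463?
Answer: 76367137/580 ≈ 1.3167e+5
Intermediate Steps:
L(O, h) = -3*h + 3*O (L(O, h) = 3*(O - h) = -3*h + 3*O)
J(X, d) = -3 + 3*d (J(X, d) = -3*1 + 3*d = -3 + 3*d)
(J(-19, 31) + 1/(p(22, 29) - 551))*1463 = ((-3 + 3*31) + 1/(-29 - 551))*1463 = ((-3 + 93) + 1/(-580))*1463 = (90 - 1/580)*1463 = (52199/580)*1463 = 76367137/580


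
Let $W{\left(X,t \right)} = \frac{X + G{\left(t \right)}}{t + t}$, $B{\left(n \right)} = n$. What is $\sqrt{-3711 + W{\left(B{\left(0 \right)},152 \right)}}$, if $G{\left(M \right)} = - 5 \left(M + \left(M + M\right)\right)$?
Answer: $\frac{i \sqrt{14874}}{2} \approx 60.979 i$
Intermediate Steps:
$G{\left(M \right)} = - 15 M$ ($G{\left(M \right)} = - 5 \left(M + 2 M\right) = - 5 \cdot 3 M = - 15 M$)
$W{\left(X,t \right)} = \frac{X - 15 t}{2 t}$ ($W{\left(X,t \right)} = \frac{X - 15 t}{t + t} = \frac{X - 15 t}{2 t}$)
$\sqrt{-3711 + W{\left(B{\left(0 \right)},152 \right)}} = \sqrt{-3711 + \frac{0 - 2280}{2 \cdot 152}} = \sqrt{-3711 + \frac{1}{2} \cdot \frac{1}{152} \left(0 - 2280\right)} = \sqrt{-3711 + \frac{1}{2} \cdot \frac{1}{152} \left(-2280\right)} = \sqrt{-3711 - \frac{15}{2}} = \sqrt{- \frac{7437}{2}} = \frac{i \sqrt{14874}}{2}$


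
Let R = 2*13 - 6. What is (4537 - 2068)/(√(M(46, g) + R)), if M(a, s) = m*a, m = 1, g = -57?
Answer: 823*√66/22 ≈ 303.91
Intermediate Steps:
M(a, s) = a (M(a, s) = 1*a = a)
R = 20 (R = 26 - 6 = 20)
(4537 - 2068)/(√(M(46, g) + R)) = (4537 - 2068)/(√(46 + 20)) = 2469/(√66) = 2469*(√66/66) = 823*√66/22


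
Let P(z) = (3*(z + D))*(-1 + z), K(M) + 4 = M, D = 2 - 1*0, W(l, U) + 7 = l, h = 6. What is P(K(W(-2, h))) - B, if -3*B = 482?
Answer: 1868/3 ≈ 622.67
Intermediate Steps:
W(l, U) = -7 + l
D = 2 (D = 2 + 0 = 2)
K(M) = -4 + M
B = -482/3 (B = -1/3*482 = -482/3 ≈ -160.67)
P(z) = (-1 + z)*(6 + 3*z) (P(z) = (3*(z + 2))*(-1 + z) = (3*(2 + z))*(-1 + z) = (6 + 3*z)*(-1 + z) = (-1 + z)*(6 + 3*z))
P(K(W(-2, h))) - B = (-6 + 3*(-4 + (-7 - 2)) + 3*(-4 + (-7 - 2))**2) - 1*(-482/3) = (-6 + 3*(-4 - 9) + 3*(-4 - 9)**2) + 482/3 = (-6 + 3*(-13) + 3*(-13)**2) + 482/3 = (-6 - 39 + 3*169) + 482/3 = (-6 - 39 + 507) + 482/3 = 462 + 482/3 = 1868/3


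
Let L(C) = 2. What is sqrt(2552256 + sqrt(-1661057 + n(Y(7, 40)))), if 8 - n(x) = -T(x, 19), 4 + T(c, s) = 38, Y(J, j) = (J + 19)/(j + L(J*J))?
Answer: sqrt(2552256 + I*sqrt(1661015)) ≈ 1597.6 + 0.403*I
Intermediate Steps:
Y(J, j) = (19 + J)/(2 + j) (Y(J, j) = (J + 19)/(j + 2) = (19 + J)/(2 + j))
T(c, s) = 34 (T(c, s) = -4 + 38 = 34)
n(x) = 42 (n(x) = 8 - (-1)*34 = 8 - 1*(-34) = 8 + 34 = 42)
sqrt(2552256 + sqrt(-1661057 + n(Y(7, 40)))) = sqrt(2552256 + sqrt(-1661057 + 42)) = sqrt(2552256 + sqrt(-1661015)) = sqrt(2552256 + I*sqrt(1661015))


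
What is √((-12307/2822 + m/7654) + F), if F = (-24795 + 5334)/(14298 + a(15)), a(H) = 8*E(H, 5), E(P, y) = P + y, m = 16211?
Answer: I*√11831564467867203186/1815621182 ≈ 1.8945*I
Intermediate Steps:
a(H) = 40 + 8*H (a(H) = 8*(H + 5) = 8*(5 + H) = 40 + 8*H)
F = -19461/14458 (F = (-24795 + 5334)/(14298 + (40 + 8*15)) = -19461/(14298 + (40 + 120)) = -19461/(14298 + 160) = -19461/14458 ≈ -1.3460)
√((-12307/2822 + m/7654) + F) = √((-12307/2822 + 16211/7654) - 19461/14458) = √((-12307*1/2822 + 16211*(1/7654)) - 19461/14458) = √((-12307/2822 + 377/178) - 19461/14458) = √(-281688/125579 - 19461/14458) = √(-6516538023/1815621182) = I*√11831564467867203186/1815621182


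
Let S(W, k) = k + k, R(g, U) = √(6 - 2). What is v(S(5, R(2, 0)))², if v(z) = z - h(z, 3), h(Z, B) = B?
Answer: 1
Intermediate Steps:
R(g, U) = 2 (R(g, U) = √4 = 2)
S(W, k) = 2*k
v(z) = -3 + z (v(z) = z - 1*3 = z - 3 = -3 + z)
v(S(5, R(2, 0)))² = (-3 + 2*2)² = (-3 + 4)² = 1² = 1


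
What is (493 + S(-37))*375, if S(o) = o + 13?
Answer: 175875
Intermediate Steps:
S(o) = 13 + o
(493 + S(-37))*375 = (493 + (13 - 37))*375 = (493 - 24)*375 = 469*375 = 175875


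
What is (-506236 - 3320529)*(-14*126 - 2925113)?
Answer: 11200470462905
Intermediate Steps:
(-506236 - 3320529)*(-14*126 - 2925113) = -3826765*(-1764 - 2925113) = -3826765*(-2926877) = 11200470462905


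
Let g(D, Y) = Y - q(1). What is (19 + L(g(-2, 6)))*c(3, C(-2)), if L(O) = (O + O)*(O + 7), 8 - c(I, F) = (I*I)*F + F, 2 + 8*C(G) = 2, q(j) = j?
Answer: 1112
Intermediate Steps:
C(G) = 0 (C(G) = -¼ + (⅛)*2 = -¼ + ¼ = 0)
c(I, F) = 8 - F - F*I² (c(I, F) = 8 - ((I*I)*F + F) = 8 - (I²*F + F) = 8 - (F*I² + F) = 8 - (F + F*I²) = 8 + (-F - F*I²) = 8 - F - F*I²)
g(D, Y) = -1 + Y (g(D, Y) = Y - 1*1 = Y - 1 = -1 + Y)
L(O) = 2*O*(7 + O) (L(O) = (2*O)*(7 + O) = 2*O*(7 + O))
(19 + L(g(-2, 6)))*c(3, C(-2)) = (19 + 2*(-1 + 6)*(7 + (-1 + 6)))*(8 - 1*0 - 1*0*3²) = (19 + 2*5*(7 + 5))*(8 + 0 - 1*0*9) = (19 + 2*5*12)*(8 + 0 + 0) = (19 + 120)*8 = 139*8 = 1112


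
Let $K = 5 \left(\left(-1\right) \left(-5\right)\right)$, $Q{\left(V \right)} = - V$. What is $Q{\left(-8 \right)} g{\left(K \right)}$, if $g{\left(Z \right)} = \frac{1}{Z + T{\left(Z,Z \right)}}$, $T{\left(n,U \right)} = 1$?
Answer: $\frac{4}{13} \approx 0.30769$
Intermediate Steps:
$K = 25$ ($K = 5 \cdot 5 = 25$)
$g{\left(Z \right)} = \frac{1}{1 + Z}$ ($g{\left(Z \right)} = \frac{1}{Z + 1} = \frac{1}{1 + Z}$)
$Q{\left(-8 \right)} g{\left(K \right)} = \frac{\left(-1\right) \left(-8\right)}{1 + 25} = \frac{8}{26} = 8 \cdot \frac{1}{26} = \frac{4}{13}$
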